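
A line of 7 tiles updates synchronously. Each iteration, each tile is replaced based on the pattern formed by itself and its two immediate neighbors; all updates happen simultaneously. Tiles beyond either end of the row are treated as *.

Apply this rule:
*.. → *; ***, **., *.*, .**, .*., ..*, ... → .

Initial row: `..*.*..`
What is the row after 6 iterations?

*....*.
.*.....
..*....
*..*...
.*..*..
..*..*.

..*..*.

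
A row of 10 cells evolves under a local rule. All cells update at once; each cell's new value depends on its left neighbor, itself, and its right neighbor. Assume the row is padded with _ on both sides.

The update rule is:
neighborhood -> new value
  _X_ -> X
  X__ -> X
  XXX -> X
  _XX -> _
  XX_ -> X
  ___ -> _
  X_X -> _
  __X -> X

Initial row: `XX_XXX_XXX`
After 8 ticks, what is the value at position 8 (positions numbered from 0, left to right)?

_

tick 1: _X__XX__XX
tick 2: XXXX_XXX_X
tick 3: _XXX__XX_X
tick 4: X_XXXX_X_X
tick 5: X__XXX_X_X
tick 6: XXX_XX_X_X
tick 7: _XX__X_X_X
tick 8: X_XXXX_X_X
position 8 holds _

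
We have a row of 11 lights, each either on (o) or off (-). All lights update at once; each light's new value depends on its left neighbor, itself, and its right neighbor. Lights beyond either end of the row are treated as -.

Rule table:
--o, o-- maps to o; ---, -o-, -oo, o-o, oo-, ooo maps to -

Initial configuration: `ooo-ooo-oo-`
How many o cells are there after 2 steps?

----------o
---------o-
count of o: 1

1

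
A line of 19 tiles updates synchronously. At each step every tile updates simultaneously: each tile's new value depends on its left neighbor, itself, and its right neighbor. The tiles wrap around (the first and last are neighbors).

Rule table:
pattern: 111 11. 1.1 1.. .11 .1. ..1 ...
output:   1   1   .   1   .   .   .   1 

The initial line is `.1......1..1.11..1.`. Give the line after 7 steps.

step 1: ..11111..1....11..1
step 2: 1..11111..111..11..
step 3: .1..11111..111..11.
step 4: ..1..11111..111..11
step 5: 1..1..11111..111..1
step 6: 11..1..11111..111..
step 7: .11..1..11111..111.

.11..1..11111..111.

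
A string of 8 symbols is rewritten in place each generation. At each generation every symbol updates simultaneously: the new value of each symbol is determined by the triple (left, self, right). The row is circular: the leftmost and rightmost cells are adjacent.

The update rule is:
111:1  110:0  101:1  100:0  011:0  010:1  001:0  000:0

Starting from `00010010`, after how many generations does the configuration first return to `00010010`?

generation 1: 00010010

1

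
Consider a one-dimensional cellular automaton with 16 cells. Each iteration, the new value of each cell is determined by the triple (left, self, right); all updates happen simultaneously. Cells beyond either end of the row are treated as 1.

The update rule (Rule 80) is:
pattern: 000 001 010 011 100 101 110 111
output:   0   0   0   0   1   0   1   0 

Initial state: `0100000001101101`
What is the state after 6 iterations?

1001100100000000

iteration 1: 0010000000100100
iteration 2: 1001000000010010
iteration 3: 1100100000001000
iteration 4: 0110010000000100
iteration 5: 0011001000000010
iteration 6: 1001100100000000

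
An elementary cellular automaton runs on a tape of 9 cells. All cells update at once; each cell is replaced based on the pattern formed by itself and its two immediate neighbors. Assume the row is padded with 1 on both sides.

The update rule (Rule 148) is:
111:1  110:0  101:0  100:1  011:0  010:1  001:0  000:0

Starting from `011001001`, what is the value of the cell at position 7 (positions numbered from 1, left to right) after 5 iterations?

0

000101100
100100010
010110010
010001010
011001010
position 7 holds 0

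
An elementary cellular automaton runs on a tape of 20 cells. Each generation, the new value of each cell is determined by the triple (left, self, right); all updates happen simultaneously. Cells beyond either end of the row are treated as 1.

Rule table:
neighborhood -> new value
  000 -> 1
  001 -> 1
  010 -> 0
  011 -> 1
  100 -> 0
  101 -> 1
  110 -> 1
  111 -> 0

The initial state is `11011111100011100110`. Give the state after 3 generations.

01110000101110101111
11010111011011011000
01101101111111111011

01101101111111111011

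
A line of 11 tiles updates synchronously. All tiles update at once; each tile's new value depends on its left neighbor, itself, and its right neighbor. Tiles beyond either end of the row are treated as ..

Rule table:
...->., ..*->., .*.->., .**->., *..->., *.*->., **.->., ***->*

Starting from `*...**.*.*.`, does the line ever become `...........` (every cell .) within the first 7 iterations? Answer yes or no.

yes

...........
all cells are . at iteration 1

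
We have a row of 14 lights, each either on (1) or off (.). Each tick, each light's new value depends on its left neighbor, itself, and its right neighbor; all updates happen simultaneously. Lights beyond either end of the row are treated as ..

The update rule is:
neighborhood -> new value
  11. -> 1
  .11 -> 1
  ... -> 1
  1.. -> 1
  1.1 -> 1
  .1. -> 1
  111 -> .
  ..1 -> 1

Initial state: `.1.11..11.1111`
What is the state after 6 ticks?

1.........1111

11111111111..1
1.........1111
11111111111..1  (repeats tick 1; period 2)
tick 6: 1.........1111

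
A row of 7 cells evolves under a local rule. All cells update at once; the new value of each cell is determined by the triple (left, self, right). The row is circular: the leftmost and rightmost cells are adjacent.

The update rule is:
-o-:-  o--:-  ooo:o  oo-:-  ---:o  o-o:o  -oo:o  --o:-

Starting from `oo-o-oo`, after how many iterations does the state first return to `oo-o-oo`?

iteration 1: o-o-ooo
iteration 2: -o-oooo
iteration 3: o-oooo-
iteration 4: -oooo-o
iteration 5: oooo-o-
iteration 6: ooo-o-o
iteration 7: oo-o-oo

7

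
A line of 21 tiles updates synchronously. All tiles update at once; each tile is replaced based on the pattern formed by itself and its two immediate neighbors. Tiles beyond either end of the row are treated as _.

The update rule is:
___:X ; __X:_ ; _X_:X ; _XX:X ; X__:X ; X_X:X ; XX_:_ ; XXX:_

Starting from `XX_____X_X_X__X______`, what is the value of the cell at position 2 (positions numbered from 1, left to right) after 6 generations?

X

X_XXXX_XXXXXX_XXXXXXX
XXX___XX_____XX______
X__XX_X_XXXX_X_XXXXXX
XX_X_XXXX___XXXX_____
X_XXXX___XX_X___XXXXX
XXX___XX_X_XXXX_X____
position 2 holds X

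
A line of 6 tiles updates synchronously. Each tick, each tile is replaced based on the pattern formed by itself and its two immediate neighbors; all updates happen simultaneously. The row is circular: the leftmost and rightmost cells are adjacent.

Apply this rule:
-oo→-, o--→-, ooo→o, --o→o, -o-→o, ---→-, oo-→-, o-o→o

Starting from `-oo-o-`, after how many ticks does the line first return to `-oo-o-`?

tick 1: o--oo-
tick 2: o-o--o
tick 3: -oo-o-

3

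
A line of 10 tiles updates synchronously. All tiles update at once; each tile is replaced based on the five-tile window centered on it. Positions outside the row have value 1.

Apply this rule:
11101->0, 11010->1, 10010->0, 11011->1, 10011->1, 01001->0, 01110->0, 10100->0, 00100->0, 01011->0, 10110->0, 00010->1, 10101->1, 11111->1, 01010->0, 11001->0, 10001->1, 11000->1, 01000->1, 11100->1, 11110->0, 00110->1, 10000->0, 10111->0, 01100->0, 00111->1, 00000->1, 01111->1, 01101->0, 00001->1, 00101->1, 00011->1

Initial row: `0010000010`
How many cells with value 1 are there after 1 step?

0001011110
count of 1: 5

5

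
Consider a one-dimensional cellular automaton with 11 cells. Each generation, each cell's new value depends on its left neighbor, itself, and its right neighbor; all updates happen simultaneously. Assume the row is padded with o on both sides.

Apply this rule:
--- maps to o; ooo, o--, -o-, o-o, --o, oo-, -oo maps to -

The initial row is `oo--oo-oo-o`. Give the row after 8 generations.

-ooooooooo-

-----------
-ooooooooo-
-----------  (repeats generation 1; period 2)
generation 8: -ooooooooo-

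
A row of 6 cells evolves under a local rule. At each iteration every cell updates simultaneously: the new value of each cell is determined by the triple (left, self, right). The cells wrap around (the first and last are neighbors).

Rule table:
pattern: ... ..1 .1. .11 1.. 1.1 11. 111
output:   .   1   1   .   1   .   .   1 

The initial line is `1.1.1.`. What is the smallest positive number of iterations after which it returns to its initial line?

1

iteration 1: 1.1.1.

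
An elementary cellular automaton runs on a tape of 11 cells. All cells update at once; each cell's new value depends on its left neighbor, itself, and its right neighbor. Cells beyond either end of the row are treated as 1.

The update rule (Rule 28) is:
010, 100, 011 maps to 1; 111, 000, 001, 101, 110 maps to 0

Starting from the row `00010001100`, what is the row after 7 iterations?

01010101010

iteration 1: 10011001010
iteration 2: 01010101010
iteration 3: 01010101010  (fixed point — unchanged through iteration 7)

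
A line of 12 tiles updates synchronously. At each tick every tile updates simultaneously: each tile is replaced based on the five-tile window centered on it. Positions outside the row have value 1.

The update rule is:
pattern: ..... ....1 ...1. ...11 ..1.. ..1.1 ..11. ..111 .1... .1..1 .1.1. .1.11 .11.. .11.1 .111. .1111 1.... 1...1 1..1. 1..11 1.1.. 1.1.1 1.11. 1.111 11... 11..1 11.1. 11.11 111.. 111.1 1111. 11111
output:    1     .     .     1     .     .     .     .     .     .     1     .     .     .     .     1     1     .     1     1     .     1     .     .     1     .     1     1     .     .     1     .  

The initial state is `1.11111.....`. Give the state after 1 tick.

.1.1.1.111.1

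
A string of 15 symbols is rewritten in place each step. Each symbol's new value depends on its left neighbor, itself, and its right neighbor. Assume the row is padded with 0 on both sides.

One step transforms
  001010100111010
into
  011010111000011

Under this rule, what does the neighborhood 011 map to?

At position 9 the neighborhood is 011; the next row has 0 there.

0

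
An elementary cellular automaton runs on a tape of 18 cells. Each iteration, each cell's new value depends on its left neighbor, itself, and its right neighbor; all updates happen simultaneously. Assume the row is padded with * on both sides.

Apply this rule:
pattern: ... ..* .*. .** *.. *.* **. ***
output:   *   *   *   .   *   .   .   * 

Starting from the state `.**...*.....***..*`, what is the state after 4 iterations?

iteration 1: ...*********.*.**.
iteration 2: ***.*******..*....
iteration 3: **...*****.*******
iteration 4: *.***.***...******

*.***.***...******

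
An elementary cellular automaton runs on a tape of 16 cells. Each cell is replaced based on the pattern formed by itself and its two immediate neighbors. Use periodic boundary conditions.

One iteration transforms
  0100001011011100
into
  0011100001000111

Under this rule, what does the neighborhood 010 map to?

At position 1 the neighborhood is 010; the next row has 0 there.

0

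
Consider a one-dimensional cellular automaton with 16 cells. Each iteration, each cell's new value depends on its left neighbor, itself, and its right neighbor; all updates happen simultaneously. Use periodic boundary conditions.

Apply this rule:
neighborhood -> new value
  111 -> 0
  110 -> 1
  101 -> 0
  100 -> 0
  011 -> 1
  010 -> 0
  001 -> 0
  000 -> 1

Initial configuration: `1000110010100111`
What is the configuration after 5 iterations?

iteration 1: 1010110000000100
iteration 2: 0000110111110000
iteration 3: 1110110100010111
iteration 4: 0010110001000100
iteration 5: 1000110100010001

1000110100010001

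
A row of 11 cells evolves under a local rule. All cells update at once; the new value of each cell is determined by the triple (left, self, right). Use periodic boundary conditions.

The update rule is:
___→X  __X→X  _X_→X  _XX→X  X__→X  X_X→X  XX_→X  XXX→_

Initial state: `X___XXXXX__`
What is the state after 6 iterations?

____XXXXX__

iteration 1: XXXXX___XXX
iteration 2: ____XXXXX__
iteration 3: XXXXX___XXX  (repeats iteration 1; period 2)
iteration 6: ____XXXXX__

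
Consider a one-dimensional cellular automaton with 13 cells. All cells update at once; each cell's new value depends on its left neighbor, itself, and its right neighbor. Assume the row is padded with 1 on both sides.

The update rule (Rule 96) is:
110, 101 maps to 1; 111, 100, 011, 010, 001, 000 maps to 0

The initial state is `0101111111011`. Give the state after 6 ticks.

1000000000000

1010000001100
1100000000100
0100000000000
1000000000000
1000000000000  (fixed point — unchanged through tick 6)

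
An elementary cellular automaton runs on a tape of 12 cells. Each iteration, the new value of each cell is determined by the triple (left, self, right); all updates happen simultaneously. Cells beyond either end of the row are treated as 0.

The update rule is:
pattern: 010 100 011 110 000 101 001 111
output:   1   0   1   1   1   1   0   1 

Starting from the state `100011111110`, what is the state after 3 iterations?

111111111110

101011111110
111111111110
111111111110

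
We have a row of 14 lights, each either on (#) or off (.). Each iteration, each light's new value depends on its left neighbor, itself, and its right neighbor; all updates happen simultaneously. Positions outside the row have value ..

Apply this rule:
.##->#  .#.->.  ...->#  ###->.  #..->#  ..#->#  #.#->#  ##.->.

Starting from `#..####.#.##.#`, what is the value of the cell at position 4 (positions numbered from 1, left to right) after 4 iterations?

.###...#.##.#.
##..###.##.#.#
#.###..##.#.#.
.##..###.#.#.#
position 4 holds .

.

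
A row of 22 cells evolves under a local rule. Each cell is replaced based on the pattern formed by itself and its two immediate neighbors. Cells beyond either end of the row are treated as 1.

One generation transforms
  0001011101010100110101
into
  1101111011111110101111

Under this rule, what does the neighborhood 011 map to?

1

At position 5 the neighborhood is 011; the next row has 1 there.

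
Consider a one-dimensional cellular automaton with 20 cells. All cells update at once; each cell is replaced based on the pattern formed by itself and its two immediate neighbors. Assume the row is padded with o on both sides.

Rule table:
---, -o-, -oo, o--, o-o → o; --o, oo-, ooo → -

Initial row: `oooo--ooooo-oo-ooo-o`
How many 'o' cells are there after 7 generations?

12

----o-o----oo-oo--oo
ooo-oooooo-o-oo-o-o-
---oo-----oooo-ooooo
oo-o-oooo-o---oo----
--oooo---oooo-o-ooo-
o-o---oo-o---oooo--o
-oooo-o-oooo-o---o-o
count of o: 12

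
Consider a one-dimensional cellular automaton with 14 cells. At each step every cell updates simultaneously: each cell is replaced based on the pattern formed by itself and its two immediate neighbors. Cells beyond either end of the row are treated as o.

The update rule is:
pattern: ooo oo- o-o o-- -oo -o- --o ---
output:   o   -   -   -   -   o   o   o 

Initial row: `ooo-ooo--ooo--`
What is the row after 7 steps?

--oo--o-o-o---

oo---o--o-o--o
o--ooo-oo-o-o-
--o-o-----o-o-
-oo-o-ooooo-o-
----o--ooo--o-
-oooo-o-o--oo-
--oo--o-o-o---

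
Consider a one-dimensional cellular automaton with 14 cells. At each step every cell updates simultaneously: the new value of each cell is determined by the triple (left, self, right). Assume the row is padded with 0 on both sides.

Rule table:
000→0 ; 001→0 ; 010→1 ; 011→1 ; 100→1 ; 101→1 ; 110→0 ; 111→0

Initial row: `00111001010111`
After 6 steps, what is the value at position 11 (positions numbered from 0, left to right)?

1

00100101111100
00110111000010
00101100100011
00111010110010
00100111101011
00110100011110
position 11 holds 1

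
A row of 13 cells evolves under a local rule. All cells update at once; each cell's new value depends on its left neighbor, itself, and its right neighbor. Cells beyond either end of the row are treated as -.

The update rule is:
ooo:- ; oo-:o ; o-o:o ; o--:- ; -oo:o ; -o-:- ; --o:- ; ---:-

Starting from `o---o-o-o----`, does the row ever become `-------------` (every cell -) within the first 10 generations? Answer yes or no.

yes

-----o-o-----
------o------
-------------
all cells are - at generation 3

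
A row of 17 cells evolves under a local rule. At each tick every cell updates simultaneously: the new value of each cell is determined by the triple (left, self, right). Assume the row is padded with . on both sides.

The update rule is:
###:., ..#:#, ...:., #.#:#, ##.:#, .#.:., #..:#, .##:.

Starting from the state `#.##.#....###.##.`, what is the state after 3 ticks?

.#.#.##.##.##.##.

tick 1: .#.##.#..#..##.##
tick 2: #.#.##.##.##.##.#
tick 3: .#.#.##.##.##.##.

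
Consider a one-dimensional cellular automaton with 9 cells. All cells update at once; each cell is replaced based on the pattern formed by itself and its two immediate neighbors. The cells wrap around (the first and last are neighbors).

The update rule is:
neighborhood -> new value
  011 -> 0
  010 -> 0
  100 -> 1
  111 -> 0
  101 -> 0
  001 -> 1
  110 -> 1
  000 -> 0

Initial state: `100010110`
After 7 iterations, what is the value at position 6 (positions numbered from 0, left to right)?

0

010100010
100010101
110100000
010010001
001101010
010100001
000010010
position 6 holds 0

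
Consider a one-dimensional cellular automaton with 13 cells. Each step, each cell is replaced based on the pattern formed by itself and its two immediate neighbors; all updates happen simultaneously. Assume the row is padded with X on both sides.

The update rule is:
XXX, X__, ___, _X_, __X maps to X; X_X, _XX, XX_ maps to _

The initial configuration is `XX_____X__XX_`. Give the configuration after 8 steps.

step 1: X_XXXXXXXX___
step 2: ___XXXXXX_XXX
step 3: XXX_XXXX___XX
step 4: XX___XX_XXX_X
step 5: X_XXX____X___
step 6: ___X_XXXXXXXX
step 7: XXXX__XXXXXXX
step 8: XXX_XX_XXXXXX

XXX_XX_XXXXXX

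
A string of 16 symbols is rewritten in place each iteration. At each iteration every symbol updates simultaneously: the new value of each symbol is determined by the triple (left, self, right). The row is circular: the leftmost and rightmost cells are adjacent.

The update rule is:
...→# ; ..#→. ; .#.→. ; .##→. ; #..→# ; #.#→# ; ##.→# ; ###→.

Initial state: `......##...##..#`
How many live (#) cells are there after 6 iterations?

6

iteration 1: #####..###..##..
iteration 2: ....##...##..##.
iteration 3: ###..###..##..##
iteration 4: ..##...##..##...
iteration 5: #..###..##..####
iteration 6: ##...##..##.....
count of #: 6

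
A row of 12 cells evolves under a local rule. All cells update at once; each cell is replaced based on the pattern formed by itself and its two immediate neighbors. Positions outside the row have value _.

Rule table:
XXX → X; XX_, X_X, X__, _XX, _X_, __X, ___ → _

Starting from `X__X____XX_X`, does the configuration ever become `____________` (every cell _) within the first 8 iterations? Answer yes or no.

____________
all cells are _ at iteration 1

yes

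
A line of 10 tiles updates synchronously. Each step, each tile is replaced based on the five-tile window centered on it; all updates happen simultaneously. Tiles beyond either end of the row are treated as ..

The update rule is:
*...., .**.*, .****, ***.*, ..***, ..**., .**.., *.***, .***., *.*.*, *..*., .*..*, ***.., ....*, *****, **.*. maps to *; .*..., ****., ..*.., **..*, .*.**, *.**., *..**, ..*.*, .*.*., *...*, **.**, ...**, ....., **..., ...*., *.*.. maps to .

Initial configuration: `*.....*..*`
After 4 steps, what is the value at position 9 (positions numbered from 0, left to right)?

step 1: ..*.*..**.
step 2: *....*.**.
step 3: ..**....*.
step 4: *.**.**...
position 9 holds .

.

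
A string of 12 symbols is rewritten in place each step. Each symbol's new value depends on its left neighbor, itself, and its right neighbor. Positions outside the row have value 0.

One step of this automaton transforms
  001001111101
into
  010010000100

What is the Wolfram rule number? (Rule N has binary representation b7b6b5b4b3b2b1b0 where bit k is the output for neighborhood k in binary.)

66

position 6: 111 → 0  (bit 7 = 0)
position 9: 110 → 1  (bit 6 = 1)
position 10: 101 → 0  (bit 5 = 0)
position 3: 100 → 0  (bit 4 = 0)
position 5: 011 → 0  (bit 3 = 0)
position 2: 010 → 0  (bit 2 = 0)
position 1: 001 → 1  (bit 1 = 1)
position 0: 000 → 0  (bit 0 = 0)
bits b7..b0 = 01000010 = 66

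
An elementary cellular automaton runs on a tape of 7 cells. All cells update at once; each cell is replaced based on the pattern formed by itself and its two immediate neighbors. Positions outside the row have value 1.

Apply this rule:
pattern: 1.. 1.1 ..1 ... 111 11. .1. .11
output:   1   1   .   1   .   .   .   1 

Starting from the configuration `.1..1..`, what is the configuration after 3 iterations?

1.1..1.
.1.1..1
1.1.1.1

1.1.1.1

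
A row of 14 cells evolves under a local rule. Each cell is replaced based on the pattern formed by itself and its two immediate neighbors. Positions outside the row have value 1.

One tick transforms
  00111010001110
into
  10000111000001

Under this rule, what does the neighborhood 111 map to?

At position 3 the neighborhood is 111; the next row has 0 there.

0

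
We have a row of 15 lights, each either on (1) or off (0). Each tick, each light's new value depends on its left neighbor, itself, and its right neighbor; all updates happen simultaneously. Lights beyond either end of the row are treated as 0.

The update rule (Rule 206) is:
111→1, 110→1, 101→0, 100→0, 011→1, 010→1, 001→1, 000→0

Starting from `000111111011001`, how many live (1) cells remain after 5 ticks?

13

001111111011011
011111111011011
111111111011011
111111111011011  (fixed point — unchanged through tick 5)
count of 1: 13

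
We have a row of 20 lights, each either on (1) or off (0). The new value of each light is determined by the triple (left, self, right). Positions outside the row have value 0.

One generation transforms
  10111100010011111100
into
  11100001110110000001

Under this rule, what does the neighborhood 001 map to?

At position 8 the neighborhood is 001; the next row has 1 there.

1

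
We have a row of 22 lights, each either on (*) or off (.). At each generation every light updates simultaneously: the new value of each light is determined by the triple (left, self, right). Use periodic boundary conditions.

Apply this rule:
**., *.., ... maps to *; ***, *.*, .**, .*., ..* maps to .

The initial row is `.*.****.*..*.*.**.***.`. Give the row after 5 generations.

generation 1: ......*..*......*...**
generation 2: *****..*..*****..**..*
generation 3: ....**..*.....**..**..
generation 4: ***..**..****..**..***
generation 5: ..**..**....**..**....

..**..**....**..**....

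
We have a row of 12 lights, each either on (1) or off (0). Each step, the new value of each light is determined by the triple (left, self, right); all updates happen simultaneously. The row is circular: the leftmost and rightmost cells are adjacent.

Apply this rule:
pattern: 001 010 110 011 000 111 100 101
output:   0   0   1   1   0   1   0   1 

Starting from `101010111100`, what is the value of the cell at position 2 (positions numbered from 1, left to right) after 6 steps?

0

step 1: 010101111100
step 2: 001011111100
step 3: 000111111100
step 4: 000111111100  (fixed point — unchanged through step 6)
position 2 holds 0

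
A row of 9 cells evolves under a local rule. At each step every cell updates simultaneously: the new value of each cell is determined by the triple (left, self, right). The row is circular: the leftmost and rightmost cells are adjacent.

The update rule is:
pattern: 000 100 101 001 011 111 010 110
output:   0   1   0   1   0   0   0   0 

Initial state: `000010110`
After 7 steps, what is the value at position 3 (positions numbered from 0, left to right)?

1

step 1: 000100001
step 2: 101010010
step 3: 000001100
step 4: 000010010
step 5: 000101101
step 6: 101000000
step 7: 000100001
position 3 holds 1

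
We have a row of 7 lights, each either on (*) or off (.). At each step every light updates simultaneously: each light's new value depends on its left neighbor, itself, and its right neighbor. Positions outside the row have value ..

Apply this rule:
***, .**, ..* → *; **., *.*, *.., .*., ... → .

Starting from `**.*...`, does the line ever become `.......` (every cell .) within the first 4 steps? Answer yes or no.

step 1: *......
step 2: .......
all cells are . at step 2

yes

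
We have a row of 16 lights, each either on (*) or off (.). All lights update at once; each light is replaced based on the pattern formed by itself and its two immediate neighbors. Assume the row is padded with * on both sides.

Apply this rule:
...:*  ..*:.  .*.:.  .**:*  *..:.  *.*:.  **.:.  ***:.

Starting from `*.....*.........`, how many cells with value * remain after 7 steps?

..***...*******.
..*...*.*.......
....*.....*****.
.**...***.*.....
.*..*.*.....***.
........***.*...
.******.*.....*.
count of *: 8

8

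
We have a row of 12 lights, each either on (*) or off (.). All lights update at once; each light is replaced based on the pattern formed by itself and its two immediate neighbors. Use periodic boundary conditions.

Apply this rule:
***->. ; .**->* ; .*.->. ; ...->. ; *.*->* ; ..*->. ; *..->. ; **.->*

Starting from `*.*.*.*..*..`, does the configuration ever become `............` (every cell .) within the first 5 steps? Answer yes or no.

step 1: .*.*.*......
step 2: ..*.*.......
step 3: ...*........
step 4: ............
all cells are . at step 4

yes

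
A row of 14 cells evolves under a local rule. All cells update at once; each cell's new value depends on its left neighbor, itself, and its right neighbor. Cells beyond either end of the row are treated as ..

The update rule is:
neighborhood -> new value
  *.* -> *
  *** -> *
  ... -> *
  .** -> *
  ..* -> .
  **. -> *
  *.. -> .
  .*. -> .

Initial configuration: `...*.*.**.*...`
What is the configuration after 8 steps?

step 1: **..*.****..**
step 2: **...*****..**
step 3: **.*.*****..**
step 4: ***.******..**
step 5: **********..**
step 6: **********..**  (fixed point — unchanged through step 8)

**********..**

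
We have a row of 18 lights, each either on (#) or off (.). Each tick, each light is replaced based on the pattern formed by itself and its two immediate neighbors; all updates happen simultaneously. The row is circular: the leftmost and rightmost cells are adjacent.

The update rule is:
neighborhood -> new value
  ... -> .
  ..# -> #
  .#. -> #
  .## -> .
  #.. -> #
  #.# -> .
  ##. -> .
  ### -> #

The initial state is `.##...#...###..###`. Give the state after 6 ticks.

...#.###.#.#.##.#.
..##..#..#.#....##
##..######.##..#..
..##.####....#####
##....##.#..#.###.
..#..#...####..#..

..#..#...####..#..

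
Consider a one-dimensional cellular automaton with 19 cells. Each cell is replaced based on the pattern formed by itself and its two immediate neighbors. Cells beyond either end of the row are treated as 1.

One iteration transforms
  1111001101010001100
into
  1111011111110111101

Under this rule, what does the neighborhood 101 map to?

At position 8 the neighborhood is 101; the next row has 1 there.

1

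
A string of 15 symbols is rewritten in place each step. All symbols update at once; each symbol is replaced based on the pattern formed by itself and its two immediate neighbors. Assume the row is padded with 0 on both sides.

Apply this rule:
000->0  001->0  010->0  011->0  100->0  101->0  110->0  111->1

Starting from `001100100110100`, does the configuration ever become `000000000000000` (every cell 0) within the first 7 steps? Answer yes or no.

000000000000000
all cells are 0 at step 1

yes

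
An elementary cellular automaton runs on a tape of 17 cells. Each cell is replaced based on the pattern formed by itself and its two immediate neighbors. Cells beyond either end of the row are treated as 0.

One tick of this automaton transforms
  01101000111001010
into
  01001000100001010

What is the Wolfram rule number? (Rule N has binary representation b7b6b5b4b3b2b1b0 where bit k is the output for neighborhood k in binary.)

12

position 9: 111 → 0  (bit 7 = 0)
position 2: 110 → 0  (bit 6 = 0)
position 3: 101 → 0  (bit 5 = 0)
position 5: 100 → 0  (bit 4 = 0)
position 1: 011 → 1  (bit 3 = 1)
position 4: 010 → 1  (bit 2 = 1)
position 0: 001 → 0  (bit 1 = 0)
position 6: 000 → 0  (bit 0 = 0)
bits b7..b0 = 00001100 = 12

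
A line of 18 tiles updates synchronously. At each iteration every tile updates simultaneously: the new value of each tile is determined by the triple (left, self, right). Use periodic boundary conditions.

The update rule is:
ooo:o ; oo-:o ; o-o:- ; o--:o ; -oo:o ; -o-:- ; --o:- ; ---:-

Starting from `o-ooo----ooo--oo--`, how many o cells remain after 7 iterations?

--oooo---oooo-ooo-
--ooooo--oooo-oooo
o-oooooo-oooo-oooo
o-oooooo-oooo-oooo  (fixed point — unchanged through iteration 7)
count of o: 15

15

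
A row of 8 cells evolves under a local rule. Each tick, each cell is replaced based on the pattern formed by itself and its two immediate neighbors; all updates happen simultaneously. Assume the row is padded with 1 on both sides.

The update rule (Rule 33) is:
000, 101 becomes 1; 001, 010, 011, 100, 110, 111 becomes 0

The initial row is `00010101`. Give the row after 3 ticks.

00110010

01001010
10000101
00110010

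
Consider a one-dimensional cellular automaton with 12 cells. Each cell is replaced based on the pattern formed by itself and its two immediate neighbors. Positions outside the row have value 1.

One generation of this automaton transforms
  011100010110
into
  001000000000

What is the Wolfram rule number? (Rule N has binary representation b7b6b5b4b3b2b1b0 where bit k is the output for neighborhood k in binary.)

position 2: 111 → 1  (bit 7 = 1)
position 3: 110 → 0  (bit 6 = 0)
position 0: 101 → 0  (bit 5 = 0)
position 4: 100 → 0  (bit 4 = 0)
position 1: 011 → 0  (bit 3 = 0)
position 7: 010 → 0  (bit 2 = 0)
position 6: 001 → 0  (bit 1 = 0)
position 5: 000 → 0  (bit 0 = 0)
bits b7..b0 = 10000000 = 128

128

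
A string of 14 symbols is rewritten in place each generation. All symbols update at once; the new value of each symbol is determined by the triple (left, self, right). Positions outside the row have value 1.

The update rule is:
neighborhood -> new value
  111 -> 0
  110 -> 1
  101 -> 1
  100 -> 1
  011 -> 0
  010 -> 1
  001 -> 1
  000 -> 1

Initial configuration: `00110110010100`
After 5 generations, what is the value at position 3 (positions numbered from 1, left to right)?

1

11011011111111
01101100000000
10110111111111
11011000000000
01101111111111
position 3 holds 1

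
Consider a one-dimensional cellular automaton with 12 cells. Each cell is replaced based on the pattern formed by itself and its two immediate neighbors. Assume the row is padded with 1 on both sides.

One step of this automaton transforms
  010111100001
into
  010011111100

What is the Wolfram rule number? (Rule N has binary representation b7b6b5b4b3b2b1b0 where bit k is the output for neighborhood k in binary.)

213

position 4: 111 → 1  (bit 7 = 1)
position 6: 110 → 1  (bit 6 = 1)
position 0: 101 → 0  (bit 5 = 0)
position 7: 100 → 1  (bit 4 = 1)
position 3: 011 → 0  (bit 3 = 0)
position 1: 010 → 1  (bit 2 = 1)
position 10: 001 → 0  (bit 1 = 0)
position 8: 000 → 1  (bit 0 = 1)
bits b7..b0 = 11010101 = 213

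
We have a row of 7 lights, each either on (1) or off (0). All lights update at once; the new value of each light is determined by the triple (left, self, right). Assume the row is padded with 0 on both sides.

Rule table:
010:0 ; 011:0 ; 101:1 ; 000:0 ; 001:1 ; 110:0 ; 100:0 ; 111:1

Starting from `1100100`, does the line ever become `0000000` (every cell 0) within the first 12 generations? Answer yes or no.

0001000
0010000
0100000
1000000
0000000
all cells are 0 at generation 5

yes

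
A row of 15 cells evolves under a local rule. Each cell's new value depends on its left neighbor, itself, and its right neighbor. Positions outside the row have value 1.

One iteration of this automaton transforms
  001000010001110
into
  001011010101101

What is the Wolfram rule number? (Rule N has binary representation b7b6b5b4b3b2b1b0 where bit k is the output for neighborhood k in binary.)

173

position 12: 111 → 1  (bit 7 = 1)
position 13: 110 → 0  (bit 6 = 0)
position 14: 101 → 1  (bit 5 = 1)
position 0: 100 → 0  (bit 4 = 0)
position 11: 011 → 1  (bit 3 = 1)
position 2: 010 → 1  (bit 2 = 1)
position 1: 001 → 0  (bit 1 = 0)
position 4: 000 → 1  (bit 0 = 1)
bits b7..b0 = 10101101 = 173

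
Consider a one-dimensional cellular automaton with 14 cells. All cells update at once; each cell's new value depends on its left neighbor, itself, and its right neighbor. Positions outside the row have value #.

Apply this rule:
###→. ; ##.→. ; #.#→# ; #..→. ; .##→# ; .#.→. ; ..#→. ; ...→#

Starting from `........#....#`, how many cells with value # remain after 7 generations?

.######...##.#
##......#.#.##
...####..#.##.
.#.#......##.#
#.#..####.#.##
.#...#...#.##.
#..#...#..##.#
count of #: 6

6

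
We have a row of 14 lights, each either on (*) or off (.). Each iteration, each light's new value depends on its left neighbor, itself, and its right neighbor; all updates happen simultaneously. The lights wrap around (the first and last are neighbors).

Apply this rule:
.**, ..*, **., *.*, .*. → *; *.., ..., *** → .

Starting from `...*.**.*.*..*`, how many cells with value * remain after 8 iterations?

10

iteration 1: ..*********.**
iteration 2: .**.......****
iteration 3: ***......**..*
iteration 4: ..*.....***.**
iteration 5: .**....**.****
iteration 6: ***...*****..*
iteration 7: ..*..**...*.**
iteration 8: .**.***..*****
count of *: 10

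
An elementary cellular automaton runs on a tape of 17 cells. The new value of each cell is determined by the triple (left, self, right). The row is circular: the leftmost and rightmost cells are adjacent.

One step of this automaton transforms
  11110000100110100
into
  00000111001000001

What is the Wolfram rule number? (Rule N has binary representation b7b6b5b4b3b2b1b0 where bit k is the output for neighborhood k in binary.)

3

position 1: 111 → 0  (bit 7 = 0)
position 3: 110 → 0  (bit 6 = 0)
position 13: 101 → 0  (bit 5 = 0)
position 4: 100 → 0  (bit 4 = 0)
position 0: 011 → 0  (bit 3 = 0)
position 8: 010 → 0  (bit 2 = 0)
position 7: 001 → 1  (bit 1 = 1)
position 5: 000 → 1  (bit 0 = 1)
bits b7..b0 = 00000011 = 3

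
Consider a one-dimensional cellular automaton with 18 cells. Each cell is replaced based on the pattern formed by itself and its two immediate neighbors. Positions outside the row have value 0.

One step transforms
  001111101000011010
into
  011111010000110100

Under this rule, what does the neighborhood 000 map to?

At position 0 the neighborhood is 000; the next row has 0 there.

0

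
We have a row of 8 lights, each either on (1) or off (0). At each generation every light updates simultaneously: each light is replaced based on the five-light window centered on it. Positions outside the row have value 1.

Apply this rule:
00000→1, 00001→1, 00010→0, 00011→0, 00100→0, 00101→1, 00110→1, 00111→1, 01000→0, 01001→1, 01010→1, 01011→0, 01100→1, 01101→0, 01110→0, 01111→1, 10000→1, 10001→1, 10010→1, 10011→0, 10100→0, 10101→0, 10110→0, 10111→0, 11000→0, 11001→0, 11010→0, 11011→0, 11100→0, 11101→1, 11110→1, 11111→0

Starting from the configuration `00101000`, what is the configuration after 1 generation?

01110010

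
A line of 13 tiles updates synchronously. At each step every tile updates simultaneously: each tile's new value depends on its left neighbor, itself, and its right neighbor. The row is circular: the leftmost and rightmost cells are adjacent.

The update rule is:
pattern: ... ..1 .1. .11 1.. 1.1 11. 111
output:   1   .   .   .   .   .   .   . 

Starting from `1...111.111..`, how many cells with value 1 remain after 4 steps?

step 1: ..1..........
step 2: 1...111111111
step 3: ..1..........  (repeats step 1; period 2)
step 4: 1...111111111
count of 1: 10

10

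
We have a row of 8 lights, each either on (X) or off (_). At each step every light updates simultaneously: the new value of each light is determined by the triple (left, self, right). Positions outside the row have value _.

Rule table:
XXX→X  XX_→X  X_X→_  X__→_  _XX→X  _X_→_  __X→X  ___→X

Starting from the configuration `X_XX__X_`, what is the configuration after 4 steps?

XXXX_XX_

step 1: __XX_X__
step 2: XXXX___X
step 3: XXXX_XX_
step 4: XXXX_XX_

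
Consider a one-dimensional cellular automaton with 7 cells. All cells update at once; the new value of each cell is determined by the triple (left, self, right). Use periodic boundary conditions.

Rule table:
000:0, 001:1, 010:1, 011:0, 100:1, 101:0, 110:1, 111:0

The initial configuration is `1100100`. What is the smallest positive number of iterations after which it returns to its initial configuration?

4

0111111
0000001
1000011
1100100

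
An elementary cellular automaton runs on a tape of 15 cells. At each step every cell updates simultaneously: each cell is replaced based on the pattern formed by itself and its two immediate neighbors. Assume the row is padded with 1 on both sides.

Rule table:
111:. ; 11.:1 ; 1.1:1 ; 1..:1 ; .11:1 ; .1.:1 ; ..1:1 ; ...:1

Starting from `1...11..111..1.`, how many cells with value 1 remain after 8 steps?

3

step 1: 111111111.11111
step 2: ........111....
step 3: 111111111.11111  (repeats step 1; period 2)
step 8: ........111....
count of 1: 3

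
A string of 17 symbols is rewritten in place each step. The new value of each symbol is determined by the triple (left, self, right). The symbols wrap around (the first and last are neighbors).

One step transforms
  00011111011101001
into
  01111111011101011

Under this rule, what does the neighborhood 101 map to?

0

At position 8 the neighborhood is 101; the next row has 0 there.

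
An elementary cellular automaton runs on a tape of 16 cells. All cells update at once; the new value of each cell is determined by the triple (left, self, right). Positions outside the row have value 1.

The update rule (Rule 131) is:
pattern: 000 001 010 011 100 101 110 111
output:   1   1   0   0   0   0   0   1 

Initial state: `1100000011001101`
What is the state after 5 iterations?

1001111100010000
0010111001100111
0100010010001011
0001100100110001
0110001001000110

0110001001000110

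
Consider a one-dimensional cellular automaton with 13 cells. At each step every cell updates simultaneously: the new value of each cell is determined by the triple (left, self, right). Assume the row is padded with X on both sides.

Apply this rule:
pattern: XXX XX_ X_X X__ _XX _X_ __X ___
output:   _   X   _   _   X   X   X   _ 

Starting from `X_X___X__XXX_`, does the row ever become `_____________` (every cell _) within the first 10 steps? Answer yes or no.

no

step 1: X_X__XX_XX_X_
step 2: X_X_XXX_XX_X_
step 3: X_X_X_X_XX_X_
step 4: X_X_X_X_XX_X_  (fixed point — unchanged through step 10)
step 10 is X_X_X_X_XX_X_, still not uniform _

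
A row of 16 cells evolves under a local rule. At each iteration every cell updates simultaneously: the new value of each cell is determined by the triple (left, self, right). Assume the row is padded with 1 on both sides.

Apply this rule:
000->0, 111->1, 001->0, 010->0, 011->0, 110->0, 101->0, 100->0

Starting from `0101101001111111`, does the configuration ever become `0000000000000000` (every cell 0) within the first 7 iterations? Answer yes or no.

iteration 1: 0000000000111111
iteration 2: 0000000000011111
iteration 3: 0000000000001111
iteration 4: 0000000000000111
iteration 5: 0000000000000011
iteration 6: 0000000000000001
iteration 7: 0000000000000000
all cells are 0 at iteration 7

yes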